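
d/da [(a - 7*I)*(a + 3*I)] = 2*a - 4*I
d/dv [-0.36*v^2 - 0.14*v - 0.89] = -0.72*v - 0.14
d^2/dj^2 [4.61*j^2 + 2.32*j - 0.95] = 9.22000000000000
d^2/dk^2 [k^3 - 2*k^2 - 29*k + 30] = 6*k - 4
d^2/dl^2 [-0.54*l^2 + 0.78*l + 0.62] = -1.08000000000000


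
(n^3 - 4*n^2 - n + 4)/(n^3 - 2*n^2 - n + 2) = (n - 4)/(n - 2)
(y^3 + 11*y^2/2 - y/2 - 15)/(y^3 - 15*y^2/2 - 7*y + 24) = (y + 5)/(y - 8)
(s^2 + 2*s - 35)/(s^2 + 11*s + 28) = (s - 5)/(s + 4)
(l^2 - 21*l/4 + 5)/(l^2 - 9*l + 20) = (l - 5/4)/(l - 5)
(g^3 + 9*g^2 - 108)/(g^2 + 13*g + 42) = (g^2 + 3*g - 18)/(g + 7)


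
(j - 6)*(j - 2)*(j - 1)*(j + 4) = j^4 - 5*j^3 - 16*j^2 + 68*j - 48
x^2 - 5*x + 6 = (x - 3)*(x - 2)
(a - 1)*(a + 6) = a^2 + 5*a - 6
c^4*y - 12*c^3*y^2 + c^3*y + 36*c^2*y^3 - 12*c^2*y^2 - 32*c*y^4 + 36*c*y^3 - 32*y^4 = (c - 8*y)*(c - 2*y)^2*(c*y + y)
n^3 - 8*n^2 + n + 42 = (n - 7)*(n - 3)*(n + 2)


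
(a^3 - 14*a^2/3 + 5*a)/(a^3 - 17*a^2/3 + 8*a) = (3*a - 5)/(3*a - 8)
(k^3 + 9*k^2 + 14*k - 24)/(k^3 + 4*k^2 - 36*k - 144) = (k - 1)/(k - 6)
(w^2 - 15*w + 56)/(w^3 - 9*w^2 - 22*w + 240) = (w - 7)/(w^2 - w - 30)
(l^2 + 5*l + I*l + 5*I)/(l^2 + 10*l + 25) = (l + I)/(l + 5)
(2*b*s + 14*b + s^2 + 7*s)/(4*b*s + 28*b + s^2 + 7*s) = (2*b + s)/(4*b + s)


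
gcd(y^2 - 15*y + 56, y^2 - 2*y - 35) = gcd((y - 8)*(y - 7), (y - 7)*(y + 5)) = y - 7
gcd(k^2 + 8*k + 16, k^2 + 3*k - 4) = k + 4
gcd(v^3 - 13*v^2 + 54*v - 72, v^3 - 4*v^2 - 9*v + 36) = v^2 - 7*v + 12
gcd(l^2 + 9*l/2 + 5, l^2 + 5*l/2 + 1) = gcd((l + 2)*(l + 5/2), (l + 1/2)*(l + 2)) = l + 2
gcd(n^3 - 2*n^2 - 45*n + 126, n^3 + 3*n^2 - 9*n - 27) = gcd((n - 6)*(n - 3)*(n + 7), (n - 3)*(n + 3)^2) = n - 3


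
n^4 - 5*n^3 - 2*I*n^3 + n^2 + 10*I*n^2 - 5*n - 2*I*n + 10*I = (n - 5)*(n - 2*I)*(n - I)*(n + I)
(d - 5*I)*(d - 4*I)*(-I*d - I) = -I*d^3 - 9*d^2 - I*d^2 - 9*d + 20*I*d + 20*I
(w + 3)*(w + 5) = w^2 + 8*w + 15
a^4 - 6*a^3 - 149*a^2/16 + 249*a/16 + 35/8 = (a - 7)*(a - 5/4)*(a + 1/4)*(a + 2)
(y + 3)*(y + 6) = y^2 + 9*y + 18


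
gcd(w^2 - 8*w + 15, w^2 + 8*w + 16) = 1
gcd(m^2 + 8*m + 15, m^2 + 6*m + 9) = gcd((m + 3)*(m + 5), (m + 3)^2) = m + 3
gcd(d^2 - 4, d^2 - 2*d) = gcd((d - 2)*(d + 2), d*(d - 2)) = d - 2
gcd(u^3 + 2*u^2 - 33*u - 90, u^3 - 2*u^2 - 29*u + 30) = u^2 - u - 30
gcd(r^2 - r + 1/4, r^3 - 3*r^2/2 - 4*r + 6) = 1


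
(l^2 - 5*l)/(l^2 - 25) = l/(l + 5)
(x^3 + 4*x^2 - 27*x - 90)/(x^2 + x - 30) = x + 3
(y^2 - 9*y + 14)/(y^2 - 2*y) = (y - 7)/y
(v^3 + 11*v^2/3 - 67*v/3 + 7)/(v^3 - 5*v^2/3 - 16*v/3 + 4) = (3*v^2 + 20*v - 7)/(3*v^2 + 4*v - 4)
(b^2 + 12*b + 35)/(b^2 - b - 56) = (b + 5)/(b - 8)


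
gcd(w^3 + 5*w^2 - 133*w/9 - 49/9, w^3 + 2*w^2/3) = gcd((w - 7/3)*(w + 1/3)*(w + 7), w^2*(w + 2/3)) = 1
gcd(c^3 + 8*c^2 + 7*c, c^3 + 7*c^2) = c^2 + 7*c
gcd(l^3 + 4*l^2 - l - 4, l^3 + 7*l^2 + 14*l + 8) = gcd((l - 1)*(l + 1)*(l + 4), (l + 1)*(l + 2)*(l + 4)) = l^2 + 5*l + 4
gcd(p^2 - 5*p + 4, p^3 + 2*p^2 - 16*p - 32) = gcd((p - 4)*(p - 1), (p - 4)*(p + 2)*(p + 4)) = p - 4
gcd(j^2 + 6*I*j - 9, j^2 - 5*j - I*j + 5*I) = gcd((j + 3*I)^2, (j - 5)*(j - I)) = 1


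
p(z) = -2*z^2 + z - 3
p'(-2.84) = 12.36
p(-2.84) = -21.97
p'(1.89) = -6.56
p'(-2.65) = 11.60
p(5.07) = -49.34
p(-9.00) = -174.00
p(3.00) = -18.00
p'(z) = 1 - 4*z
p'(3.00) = -11.00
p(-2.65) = -19.70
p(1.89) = -8.25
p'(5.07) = -19.28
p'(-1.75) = 8.00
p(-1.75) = -10.88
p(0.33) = -2.89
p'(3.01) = -11.04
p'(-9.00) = 37.00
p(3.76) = -27.52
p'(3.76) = -14.04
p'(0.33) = -0.32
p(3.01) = -18.11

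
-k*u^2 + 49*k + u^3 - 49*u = (-k + u)*(u - 7)*(u + 7)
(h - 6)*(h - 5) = h^2 - 11*h + 30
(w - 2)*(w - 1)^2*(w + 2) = w^4 - 2*w^3 - 3*w^2 + 8*w - 4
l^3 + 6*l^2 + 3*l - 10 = (l - 1)*(l + 2)*(l + 5)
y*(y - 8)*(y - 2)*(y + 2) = y^4 - 8*y^3 - 4*y^2 + 32*y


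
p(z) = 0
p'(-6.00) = 0.00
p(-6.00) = 0.00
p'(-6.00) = 0.00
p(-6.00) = 0.00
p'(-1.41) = 0.00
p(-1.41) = 0.00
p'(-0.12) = 0.00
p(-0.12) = 0.00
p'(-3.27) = 0.00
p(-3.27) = 0.00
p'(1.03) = 0.00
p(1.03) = 0.00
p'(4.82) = 0.00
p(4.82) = 0.00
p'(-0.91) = 0.00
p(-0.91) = 0.00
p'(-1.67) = 0.00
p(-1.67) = 0.00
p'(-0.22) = 0.00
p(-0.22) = 0.00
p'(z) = 0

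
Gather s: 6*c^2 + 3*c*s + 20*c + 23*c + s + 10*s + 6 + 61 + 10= 6*c^2 + 43*c + s*(3*c + 11) + 77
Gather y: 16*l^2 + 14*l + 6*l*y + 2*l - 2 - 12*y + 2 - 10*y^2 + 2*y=16*l^2 + 16*l - 10*y^2 + y*(6*l - 10)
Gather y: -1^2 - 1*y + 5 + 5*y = 4*y + 4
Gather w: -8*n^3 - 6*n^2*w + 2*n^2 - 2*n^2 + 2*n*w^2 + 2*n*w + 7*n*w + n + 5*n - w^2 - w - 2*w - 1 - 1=-8*n^3 + 6*n + w^2*(2*n - 1) + w*(-6*n^2 + 9*n - 3) - 2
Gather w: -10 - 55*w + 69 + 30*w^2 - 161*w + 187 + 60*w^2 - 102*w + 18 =90*w^2 - 318*w + 264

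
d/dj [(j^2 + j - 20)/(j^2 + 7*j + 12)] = 2*(3*j^2 + 32*j + 76)/(j^4 + 14*j^3 + 73*j^2 + 168*j + 144)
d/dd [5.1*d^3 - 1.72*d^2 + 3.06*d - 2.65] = 15.3*d^2 - 3.44*d + 3.06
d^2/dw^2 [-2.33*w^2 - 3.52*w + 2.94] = -4.66000000000000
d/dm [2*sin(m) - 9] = 2*cos(m)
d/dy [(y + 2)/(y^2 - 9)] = (y^2 - 2*y*(y + 2) - 9)/(y^2 - 9)^2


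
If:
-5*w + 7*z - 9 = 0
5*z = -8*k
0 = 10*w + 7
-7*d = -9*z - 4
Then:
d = 155/98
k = -55/112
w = -7/10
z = 11/14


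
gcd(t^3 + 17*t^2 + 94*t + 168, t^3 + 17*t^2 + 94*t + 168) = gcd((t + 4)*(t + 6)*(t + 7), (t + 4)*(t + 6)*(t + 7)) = t^3 + 17*t^2 + 94*t + 168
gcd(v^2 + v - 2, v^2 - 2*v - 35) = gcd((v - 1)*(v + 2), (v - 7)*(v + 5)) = 1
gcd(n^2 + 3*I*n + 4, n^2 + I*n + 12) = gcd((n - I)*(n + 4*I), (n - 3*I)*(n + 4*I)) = n + 4*I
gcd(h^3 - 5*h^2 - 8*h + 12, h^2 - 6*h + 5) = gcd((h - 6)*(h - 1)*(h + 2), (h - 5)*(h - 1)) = h - 1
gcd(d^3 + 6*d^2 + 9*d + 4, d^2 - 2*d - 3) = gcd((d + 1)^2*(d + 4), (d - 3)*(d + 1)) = d + 1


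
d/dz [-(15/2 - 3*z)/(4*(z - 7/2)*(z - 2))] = 3*(-4*z^2 + 20*z - 27)/(4*(4*z^4 - 44*z^3 + 177*z^2 - 308*z + 196))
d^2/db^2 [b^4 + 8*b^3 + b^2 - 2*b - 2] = 12*b^2 + 48*b + 2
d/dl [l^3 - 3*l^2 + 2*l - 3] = 3*l^2 - 6*l + 2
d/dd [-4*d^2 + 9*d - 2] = 9 - 8*d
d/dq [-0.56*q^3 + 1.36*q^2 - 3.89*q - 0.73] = -1.68*q^2 + 2.72*q - 3.89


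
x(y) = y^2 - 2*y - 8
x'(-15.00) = -32.00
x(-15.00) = 247.00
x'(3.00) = 4.00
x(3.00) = -5.00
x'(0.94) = -0.12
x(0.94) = -9.00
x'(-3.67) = -9.34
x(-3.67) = 12.81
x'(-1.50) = -5.00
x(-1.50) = -2.75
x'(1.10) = 0.20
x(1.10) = -8.99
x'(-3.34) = -8.68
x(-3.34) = 9.84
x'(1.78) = 1.56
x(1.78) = -8.39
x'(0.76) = -0.48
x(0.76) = -8.94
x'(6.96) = 11.92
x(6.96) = 26.52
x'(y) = 2*y - 2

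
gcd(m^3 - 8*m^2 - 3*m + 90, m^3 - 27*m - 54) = m^2 - 3*m - 18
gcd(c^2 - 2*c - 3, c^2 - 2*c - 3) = c^2 - 2*c - 3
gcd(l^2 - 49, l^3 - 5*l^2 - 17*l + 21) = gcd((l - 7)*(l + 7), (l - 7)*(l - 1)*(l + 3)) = l - 7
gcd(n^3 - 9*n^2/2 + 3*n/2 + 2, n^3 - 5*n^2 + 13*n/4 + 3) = n^2 - 7*n/2 - 2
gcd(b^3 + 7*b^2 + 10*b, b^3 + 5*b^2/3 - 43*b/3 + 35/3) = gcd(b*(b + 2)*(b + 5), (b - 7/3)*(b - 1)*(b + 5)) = b + 5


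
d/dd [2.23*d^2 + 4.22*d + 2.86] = 4.46*d + 4.22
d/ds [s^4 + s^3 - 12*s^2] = s*(4*s^2 + 3*s - 24)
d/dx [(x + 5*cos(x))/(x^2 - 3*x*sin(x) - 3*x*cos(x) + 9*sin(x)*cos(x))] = (-8*x^2*sin(x) + 3*x^2*cos(x) - x^2 - 10*x*cos(x) - 9*x*cos(2*x) + 15*x + 12*sin(2*x) - 135*cos(x)/4 + 15*cos(2*x)/2 - 45*cos(3*x)/4 + 15/2)/((x - 3*sin(x))^2*(x - 3*cos(x))^2)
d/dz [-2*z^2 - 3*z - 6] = -4*z - 3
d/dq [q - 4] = 1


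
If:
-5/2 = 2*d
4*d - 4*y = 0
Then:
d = -5/4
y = -5/4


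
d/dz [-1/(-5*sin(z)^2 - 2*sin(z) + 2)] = -2*(5*sin(z) + 1)*cos(z)/(5*sin(z)^2 + 2*sin(z) - 2)^2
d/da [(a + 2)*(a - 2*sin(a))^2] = (a - 2*sin(a))*(a - 2*(a + 2)*(2*cos(a) - 1) - 2*sin(a))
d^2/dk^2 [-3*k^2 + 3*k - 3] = -6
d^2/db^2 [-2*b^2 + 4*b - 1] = -4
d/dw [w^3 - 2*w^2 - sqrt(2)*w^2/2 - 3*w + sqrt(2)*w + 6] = 3*w^2 - 4*w - sqrt(2)*w - 3 + sqrt(2)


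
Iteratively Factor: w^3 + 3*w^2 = (w)*(w^2 + 3*w) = w*(w + 3)*(w)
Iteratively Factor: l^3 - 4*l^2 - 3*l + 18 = (l + 2)*(l^2 - 6*l + 9) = (l - 3)*(l + 2)*(l - 3)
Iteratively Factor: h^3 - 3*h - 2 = (h + 1)*(h^2 - h - 2) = (h + 1)^2*(h - 2)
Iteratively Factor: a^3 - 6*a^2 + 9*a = (a)*(a^2 - 6*a + 9) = a*(a - 3)*(a - 3)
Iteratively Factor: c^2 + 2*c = (c + 2)*(c)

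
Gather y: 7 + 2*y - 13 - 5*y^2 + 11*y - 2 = -5*y^2 + 13*y - 8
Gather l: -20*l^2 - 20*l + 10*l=-20*l^2 - 10*l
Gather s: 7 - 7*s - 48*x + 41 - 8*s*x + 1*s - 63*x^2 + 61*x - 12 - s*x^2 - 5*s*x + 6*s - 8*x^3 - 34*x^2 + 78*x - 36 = s*(-x^2 - 13*x) - 8*x^3 - 97*x^2 + 91*x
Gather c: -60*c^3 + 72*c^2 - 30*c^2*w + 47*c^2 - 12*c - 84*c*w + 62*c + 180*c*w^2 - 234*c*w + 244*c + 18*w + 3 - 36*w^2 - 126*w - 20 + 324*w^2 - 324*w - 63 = -60*c^3 + c^2*(119 - 30*w) + c*(180*w^2 - 318*w + 294) + 288*w^2 - 432*w - 80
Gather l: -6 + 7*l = 7*l - 6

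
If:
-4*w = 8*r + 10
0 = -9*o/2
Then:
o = 0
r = -w/2 - 5/4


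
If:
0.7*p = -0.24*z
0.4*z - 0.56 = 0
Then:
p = -0.48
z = 1.40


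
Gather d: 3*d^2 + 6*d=3*d^2 + 6*d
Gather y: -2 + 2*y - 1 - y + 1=y - 2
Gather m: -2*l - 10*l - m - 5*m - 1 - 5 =-12*l - 6*m - 6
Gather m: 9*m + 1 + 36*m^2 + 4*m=36*m^2 + 13*m + 1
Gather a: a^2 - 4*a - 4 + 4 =a^2 - 4*a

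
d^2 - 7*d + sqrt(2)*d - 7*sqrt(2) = (d - 7)*(d + sqrt(2))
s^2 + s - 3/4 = (s - 1/2)*(s + 3/2)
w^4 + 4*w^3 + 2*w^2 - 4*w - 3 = (w - 1)*(w + 1)^2*(w + 3)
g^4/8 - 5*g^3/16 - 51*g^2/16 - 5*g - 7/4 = (g/4 + 1/2)*(g/2 + 1)*(g - 7)*(g + 1/2)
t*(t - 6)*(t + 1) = t^3 - 5*t^2 - 6*t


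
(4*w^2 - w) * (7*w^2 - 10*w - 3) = 28*w^4 - 47*w^3 - 2*w^2 + 3*w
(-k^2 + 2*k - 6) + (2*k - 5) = -k^2 + 4*k - 11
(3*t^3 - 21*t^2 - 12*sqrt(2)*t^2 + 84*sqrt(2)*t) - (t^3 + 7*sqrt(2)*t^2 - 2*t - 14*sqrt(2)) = 2*t^3 - 19*sqrt(2)*t^2 - 21*t^2 + 2*t + 84*sqrt(2)*t + 14*sqrt(2)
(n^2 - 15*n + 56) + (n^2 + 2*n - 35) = 2*n^2 - 13*n + 21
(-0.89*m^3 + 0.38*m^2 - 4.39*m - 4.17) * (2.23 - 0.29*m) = 0.2581*m^4 - 2.0949*m^3 + 2.1205*m^2 - 8.5804*m - 9.2991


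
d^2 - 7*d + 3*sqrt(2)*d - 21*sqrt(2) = (d - 7)*(d + 3*sqrt(2))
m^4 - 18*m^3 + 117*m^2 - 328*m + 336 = (m - 7)*(m - 4)^2*(m - 3)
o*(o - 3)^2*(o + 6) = o^4 - 27*o^2 + 54*o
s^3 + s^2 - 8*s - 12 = (s - 3)*(s + 2)^2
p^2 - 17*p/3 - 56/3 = (p - 8)*(p + 7/3)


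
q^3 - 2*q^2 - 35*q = q*(q - 7)*(q + 5)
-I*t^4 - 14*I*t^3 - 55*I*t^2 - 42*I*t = t*(t + 6)*(t + 7)*(-I*t - I)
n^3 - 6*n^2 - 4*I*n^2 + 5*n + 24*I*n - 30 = (n - 6)*(n - 5*I)*(n + I)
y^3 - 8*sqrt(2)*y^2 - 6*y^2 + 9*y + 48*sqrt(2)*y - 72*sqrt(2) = (y - 3)^2*(y - 8*sqrt(2))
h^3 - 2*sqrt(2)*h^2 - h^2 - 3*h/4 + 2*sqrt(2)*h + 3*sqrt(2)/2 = (h - 3/2)*(h + 1/2)*(h - 2*sqrt(2))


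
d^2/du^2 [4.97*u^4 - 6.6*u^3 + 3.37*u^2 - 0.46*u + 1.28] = 59.64*u^2 - 39.6*u + 6.74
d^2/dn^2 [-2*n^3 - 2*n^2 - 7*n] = -12*n - 4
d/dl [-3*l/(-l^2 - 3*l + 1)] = 3*(-l^2 - 1)/(l^4 + 6*l^3 + 7*l^2 - 6*l + 1)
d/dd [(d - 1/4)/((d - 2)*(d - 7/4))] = (-16*d^2 + 8*d + 41)/(16*d^4 - 120*d^3 + 337*d^2 - 420*d + 196)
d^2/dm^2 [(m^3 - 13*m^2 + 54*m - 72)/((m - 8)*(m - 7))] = 8*(7*m^3 - 138*m^2 + 894*m - 1894)/(m^6 - 45*m^5 + 843*m^4 - 8415*m^3 + 47208*m^2 - 141120*m + 175616)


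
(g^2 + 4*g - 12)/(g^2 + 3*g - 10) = (g + 6)/(g + 5)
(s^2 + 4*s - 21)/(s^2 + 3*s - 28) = (s - 3)/(s - 4)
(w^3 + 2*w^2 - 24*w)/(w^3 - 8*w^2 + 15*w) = (w^2 + 2*w - 24)/(w^2 - 8*w + 15)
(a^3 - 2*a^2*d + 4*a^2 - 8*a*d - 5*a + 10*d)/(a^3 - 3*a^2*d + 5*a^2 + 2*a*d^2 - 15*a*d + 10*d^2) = (a - 1)/(a - d)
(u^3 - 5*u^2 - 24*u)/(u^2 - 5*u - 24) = u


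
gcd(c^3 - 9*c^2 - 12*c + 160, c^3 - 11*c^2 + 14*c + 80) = c^2 - 13*c + 40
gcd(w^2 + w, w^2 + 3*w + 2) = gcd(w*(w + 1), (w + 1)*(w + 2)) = w + 1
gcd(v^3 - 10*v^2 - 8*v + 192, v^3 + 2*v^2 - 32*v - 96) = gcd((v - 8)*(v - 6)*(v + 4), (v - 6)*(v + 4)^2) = v^2 - 2*v - 24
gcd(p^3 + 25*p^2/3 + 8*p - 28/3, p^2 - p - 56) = p + 7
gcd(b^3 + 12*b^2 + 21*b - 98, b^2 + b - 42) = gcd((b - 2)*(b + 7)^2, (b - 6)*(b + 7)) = b + 7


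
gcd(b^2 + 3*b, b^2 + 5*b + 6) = b + 3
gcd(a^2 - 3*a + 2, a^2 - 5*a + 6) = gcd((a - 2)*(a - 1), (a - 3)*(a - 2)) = a - 2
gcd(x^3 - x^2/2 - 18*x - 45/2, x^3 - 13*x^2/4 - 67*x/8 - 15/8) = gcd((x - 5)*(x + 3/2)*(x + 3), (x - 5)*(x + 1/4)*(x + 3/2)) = x^2 - 7*x/2 - 15/2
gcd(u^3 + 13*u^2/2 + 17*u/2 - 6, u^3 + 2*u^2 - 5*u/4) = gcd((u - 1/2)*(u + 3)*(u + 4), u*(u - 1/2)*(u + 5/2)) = u - 1/2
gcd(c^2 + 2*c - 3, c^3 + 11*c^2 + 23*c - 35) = c - 1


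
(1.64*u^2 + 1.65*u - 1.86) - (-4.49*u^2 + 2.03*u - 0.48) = 6.13*u^2 - 0.38*u - 1.38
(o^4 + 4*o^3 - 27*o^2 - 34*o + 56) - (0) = o^4 + 4*o^3 - 27*o^2 - 34*o + 56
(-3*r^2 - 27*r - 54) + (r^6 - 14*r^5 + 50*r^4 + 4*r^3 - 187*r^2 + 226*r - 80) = r^6 - 14*r^5 + 50*r^4 + 4*r^3 - 190*r^2 + 199*r - 134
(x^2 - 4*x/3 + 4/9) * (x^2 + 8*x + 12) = x^4 + 20*x^3/3 + 16*x^2/9 - 112*x/9 + 16/3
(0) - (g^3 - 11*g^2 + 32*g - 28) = -g^3 + 11*g^2 - 32*g + 28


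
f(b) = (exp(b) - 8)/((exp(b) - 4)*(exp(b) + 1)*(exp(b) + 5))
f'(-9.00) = 0.00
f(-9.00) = 0.40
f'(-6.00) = 0.00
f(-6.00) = 0.40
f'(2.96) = -0.00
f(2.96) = 0.00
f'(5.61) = -0.00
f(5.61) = 0.00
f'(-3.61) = -0.01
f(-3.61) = 0.39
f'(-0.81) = -0.09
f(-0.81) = 0.27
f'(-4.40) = -0.01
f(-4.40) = 0.39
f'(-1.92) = -0.05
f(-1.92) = 0.35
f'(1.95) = 0.04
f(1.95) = -0.00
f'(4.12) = -0.00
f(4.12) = 0.00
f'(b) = -(exp(b) - 8)*exp(b)/((exp(b) - 4)*(exp(b) + 1)*(exp(b) + 5)^2) - (exp(b) - 8)*exp(b)/((exp(b) - 4)*(exp(b) + 1)^2*(exp(b) + 5)) - (exp(b) - 8)*exp(b)/((exp(b) - 4)^2*(exp(b) + 1)*(exp(b) + 5)) + exp(b)/((exp(b) - 4)*(exp(b) + 1)*(exp(b) + 5))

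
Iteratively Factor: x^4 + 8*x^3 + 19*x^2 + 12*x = (x + 4)*(x^3 + 4*x^2 + 3*x) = (x + 1)*(x + 4)*(x^2 + 3*x) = (x + 1)*(x + 3)*(x + 4)*(x)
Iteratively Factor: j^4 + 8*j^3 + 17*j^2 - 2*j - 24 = (j + 4)*(j^3 + 4*j^2 + j - 6) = (j + 3)*(j + 4)*(j^2 + j - 2) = (j - 1)*(j + 3)*(j + 4)*(j + 2)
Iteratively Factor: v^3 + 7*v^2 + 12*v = (v + 4)*(v^2 + 3*v) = v*(v + 4)*(v + 3)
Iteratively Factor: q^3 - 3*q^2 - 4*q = (q + 1)*(q^2 - 4*q) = (q - 4)*(q + 1)*(q)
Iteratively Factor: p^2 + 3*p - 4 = (p - 1)*(p + 4)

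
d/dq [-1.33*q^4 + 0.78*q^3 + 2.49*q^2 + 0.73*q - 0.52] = -5.32*q^3 + 2.34*q^2 + 4.98*q + 0.73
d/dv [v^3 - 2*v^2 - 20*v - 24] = 3*v^2 - 4*v - 20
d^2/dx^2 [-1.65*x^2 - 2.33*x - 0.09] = -3.30000000000000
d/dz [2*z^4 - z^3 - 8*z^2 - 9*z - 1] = 8*z^3 - 3*z^2 - 16*z - 9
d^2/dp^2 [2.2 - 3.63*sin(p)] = 3.63*sin(p)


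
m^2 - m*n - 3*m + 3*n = (m - 3)*(m - n)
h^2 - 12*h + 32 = (h - 8)*(h - 4)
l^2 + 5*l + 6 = (l + 2)*(l + 3)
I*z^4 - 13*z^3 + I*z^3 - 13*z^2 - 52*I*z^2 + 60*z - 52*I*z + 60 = (z + 2*I)*(z + 5*I)*(z + 6*I)*(I*z + I)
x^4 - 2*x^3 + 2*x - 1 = (x - 1)^3*(x + 1)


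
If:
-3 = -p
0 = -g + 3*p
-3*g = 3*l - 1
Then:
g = 9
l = -26/3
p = 3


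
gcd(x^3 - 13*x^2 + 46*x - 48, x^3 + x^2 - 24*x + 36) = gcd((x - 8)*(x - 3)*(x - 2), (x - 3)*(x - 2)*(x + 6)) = x^2 - 5*x + 6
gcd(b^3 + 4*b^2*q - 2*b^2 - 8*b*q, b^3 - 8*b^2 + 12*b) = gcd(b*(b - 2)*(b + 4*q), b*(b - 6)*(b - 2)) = b^2 - 2*b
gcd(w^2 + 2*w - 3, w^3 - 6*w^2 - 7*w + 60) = w + 3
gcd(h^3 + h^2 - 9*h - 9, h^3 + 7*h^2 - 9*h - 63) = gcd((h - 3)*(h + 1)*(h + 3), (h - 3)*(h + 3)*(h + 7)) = h^2 - 9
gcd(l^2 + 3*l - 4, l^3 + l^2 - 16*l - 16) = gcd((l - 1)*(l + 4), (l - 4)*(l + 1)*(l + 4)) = l + 4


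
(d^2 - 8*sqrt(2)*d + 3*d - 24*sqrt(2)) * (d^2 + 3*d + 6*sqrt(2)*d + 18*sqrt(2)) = d^4 - 2*sqrt(2)*d^3 + 6*d^3 - 87*d^2 - 12*sqrt(2)*d^2 - 576*d - 18*sqrt(2)*d - 864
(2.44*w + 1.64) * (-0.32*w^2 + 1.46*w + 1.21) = -0.7808*w^3 + 3.0376*w^2 + 5.3468*w + 1.9844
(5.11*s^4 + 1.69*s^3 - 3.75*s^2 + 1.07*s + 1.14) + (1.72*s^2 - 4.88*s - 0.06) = 5.11*s^4 + 1.69*s^3 - 2.03*s^2 - 3.81*s + 1.08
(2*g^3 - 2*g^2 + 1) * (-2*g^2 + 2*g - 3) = -4*g^5 + 8*g^4 - 10*g^3 + 4*g^2 + 2*g - 3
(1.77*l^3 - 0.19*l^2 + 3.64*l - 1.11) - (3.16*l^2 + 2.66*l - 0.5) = 1.77*l^3 - 3.35*l^2 + 0.98*l - 0.61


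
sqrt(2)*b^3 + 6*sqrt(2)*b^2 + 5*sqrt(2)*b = b*(b + 5)*(sqrt(2)*b + sqrt(2))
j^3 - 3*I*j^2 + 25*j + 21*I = (j - 7*I)*(j + I)*(j + 3*I)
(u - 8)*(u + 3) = u^2 - 5*u - 24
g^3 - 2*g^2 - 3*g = g*(g - 3)*(g + 1)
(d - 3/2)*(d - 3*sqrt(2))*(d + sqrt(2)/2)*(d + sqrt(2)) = d^4 - 3*sqrt(2)*d^3/2 - 3*d^3/2 - 8*d^2 + 9*sqrt(2)*d^2/4 - 3*sqrt(2)*d + 12*d + 9*sqrt(2)/2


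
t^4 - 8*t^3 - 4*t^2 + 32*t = t*(t - 8)*(t - 2)*(t + 2)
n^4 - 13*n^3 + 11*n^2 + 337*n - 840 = (n - 8)*(n - 7)*(n - 3)*(n + 5)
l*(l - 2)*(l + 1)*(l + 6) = l^4 + 5*l^3 - 8*l^2 - 12*l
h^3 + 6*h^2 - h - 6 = (h - 1)*(h + 1)*(h + 6)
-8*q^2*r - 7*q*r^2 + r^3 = r*(-8*q + r)*(q + r)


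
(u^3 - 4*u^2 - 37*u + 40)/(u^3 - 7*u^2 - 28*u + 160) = (u - 1)/(u - 4)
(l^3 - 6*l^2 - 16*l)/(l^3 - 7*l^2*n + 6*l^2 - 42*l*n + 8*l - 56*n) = l*(l - 8)/(l^2 - 7*l*n + 4*l - 28*n)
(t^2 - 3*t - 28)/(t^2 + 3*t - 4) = (t - 7)/(t - 1)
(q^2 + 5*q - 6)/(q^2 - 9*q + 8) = (q + 6)/(q - 8)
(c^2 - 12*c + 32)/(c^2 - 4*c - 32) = (c - 4)/(c + 4)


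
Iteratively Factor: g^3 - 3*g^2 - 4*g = (g + 1)*(g^2 - 4*g) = g*(g + 1)*(g - 4)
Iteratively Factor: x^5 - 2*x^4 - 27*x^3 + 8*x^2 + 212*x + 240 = (x + 2)*(x^4 - 4*x^3 - 19*x^2 + 46*x + 120) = (x - 4)*(x + 2)*(x^3 - 19*x - 30) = (x - 4)*(x + 2)*(x + 3)*(x^2 - 3*x - 10) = (x - 4)*(x + 2)^2*(x + 3)*(x - 5)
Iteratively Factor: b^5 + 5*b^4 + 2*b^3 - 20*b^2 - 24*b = (b + 3)*(b^4 + 2*b^3 - 4*b^2 - 8*b) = (b - 2)*(b + 3)*(b^3 + 4*b^2 + 4*b) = (b - 2)*(b + 2)*(b + 3)*(b^2 + 2*b) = (b - 2)*(b + 2)^2*(b + 3)*(b)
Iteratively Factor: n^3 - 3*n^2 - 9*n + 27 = (n + 3)*(n^2 - 6*n + 9) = (n - 3)*(n + 3)*(n - 3)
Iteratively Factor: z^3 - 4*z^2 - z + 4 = (z - 1)*(z^2 - 3*z - 4) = (z - 1)*(z + 1)*(z - 4)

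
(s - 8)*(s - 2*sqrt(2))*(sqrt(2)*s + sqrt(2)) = sqrt(2)*s^3 - 7*sqrt(2)*s^2 - 4*s^2 - 8*sqrt(2)*s + 28*s + 32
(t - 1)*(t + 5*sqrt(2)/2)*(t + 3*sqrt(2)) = t^3 - t^2 + 11*sqrt(2)*t^2/2 - 11*sqrt(2)*t/2 + 15*t - 15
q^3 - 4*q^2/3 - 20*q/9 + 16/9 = (q - 2)*(q - 2/3)*(q + 4/3)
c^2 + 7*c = c*(c + 7)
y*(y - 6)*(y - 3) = y^3 - 9*y^2 + 18*y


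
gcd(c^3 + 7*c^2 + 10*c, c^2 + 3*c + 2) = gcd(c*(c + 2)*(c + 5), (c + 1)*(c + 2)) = c + 2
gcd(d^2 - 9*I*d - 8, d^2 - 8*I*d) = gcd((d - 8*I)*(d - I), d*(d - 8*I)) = d - 8*I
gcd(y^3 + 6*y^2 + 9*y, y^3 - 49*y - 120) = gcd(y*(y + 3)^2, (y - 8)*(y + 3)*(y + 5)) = y + 3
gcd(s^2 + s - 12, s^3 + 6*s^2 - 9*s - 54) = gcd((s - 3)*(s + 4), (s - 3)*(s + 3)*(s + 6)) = s - 3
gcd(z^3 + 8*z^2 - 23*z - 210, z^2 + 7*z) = z + 7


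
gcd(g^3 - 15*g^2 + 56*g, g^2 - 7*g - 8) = g - 8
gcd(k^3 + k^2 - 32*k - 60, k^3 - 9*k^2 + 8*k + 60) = k^2 - 4*k - 12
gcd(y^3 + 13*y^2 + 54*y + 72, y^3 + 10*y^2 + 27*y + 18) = y^2 + 9*y + 18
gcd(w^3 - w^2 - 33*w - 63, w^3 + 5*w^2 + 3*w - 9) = w^2 + 6*w + 9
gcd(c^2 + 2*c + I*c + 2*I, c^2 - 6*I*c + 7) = c + I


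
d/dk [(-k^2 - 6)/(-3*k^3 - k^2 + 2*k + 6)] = (-3*k^4 - 56*k^2 - 24*k + 12)/(9*k^6 + 6*k^5 - 11*k^4 - 40*k^3 - 8*k^2 + 24*k + 36)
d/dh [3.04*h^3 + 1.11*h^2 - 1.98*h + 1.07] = 9.12*h^2 + 2.22*h - 1.98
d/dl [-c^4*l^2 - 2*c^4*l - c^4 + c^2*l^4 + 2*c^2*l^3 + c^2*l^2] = 2*c^2*(-c^2*l - c^2 + 2*l^3 + 3*l^2 + l)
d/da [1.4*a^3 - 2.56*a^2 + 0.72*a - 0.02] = 4.2*a^2 - 5.12*a + 0.72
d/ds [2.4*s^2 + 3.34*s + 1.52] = 4.8*s + 3.34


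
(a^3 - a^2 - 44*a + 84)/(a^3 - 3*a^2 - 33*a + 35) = (a^3 - a^2 - 44*a + 84)/(a^3 - 3*a^2 - 33*a + 35)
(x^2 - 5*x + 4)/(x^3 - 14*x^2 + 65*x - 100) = (x - 1)/(x^2 - 10*x + 25)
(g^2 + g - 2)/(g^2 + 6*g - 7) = (g + 2)/(g + 7)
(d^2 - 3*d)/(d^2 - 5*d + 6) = d/(d - 2)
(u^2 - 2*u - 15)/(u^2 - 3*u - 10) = (u + 3)/(u + 2)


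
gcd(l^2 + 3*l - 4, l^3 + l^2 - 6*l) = 1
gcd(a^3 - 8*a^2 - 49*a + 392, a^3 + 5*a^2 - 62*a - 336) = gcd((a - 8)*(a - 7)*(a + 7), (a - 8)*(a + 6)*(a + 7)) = a^2 - a - 56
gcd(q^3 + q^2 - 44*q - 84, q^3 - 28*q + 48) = q + 6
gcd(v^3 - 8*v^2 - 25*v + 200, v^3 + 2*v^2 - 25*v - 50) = v^2 - 25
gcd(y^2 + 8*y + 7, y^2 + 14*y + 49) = y + 7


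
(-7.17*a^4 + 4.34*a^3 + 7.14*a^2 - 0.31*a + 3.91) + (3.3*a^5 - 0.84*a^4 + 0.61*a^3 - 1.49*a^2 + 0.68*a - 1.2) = 3.3*a^5 - 8.01*a^4 + 4.95*a^3 + 5.65*a^2 + 0.37*a + 2.71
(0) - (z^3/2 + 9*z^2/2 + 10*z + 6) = -z^3/2 - 9*z^2/2 - 10*z - 6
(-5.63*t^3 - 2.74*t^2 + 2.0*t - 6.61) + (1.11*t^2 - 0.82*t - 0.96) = -5.63*t^3 - 1.63*t^2 + 1.18*t - 7.57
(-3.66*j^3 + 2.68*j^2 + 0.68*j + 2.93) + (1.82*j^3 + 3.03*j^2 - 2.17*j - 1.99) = -1.84*j^3 + 5.71*j^2 - 1.49*j + 0.94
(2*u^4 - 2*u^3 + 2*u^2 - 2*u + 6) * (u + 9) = 2*u^5 + 16*u^4 - 16*u^3 + 16*u^2 - 12*u + 54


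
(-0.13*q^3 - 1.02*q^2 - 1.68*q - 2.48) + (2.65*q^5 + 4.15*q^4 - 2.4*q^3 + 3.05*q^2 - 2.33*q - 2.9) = 2.65*q^5 + 4.15*q^4 - 2.53*q^3 + 2.03*q^2 - 4.01*q - 5.38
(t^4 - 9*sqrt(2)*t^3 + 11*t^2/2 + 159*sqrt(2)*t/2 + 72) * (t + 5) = t^5 - 9*sqrt(2)*t^4 + 5*t^4 - 45*sqrt(2)*t^3 + 11*t^3/2 + 55*t^2/2 + 159*sqrt(2)*t^2/2 + 72*t + 795*sqrt(2)*t/2 + 360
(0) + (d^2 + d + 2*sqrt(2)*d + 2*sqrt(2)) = d^2 + d + 2*sqrt(2)*d + 2*sqrt(2)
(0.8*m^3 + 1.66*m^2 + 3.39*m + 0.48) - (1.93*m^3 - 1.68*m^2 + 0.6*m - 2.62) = -1.13*m^3 + 3.34*m^2 + 2.79*m + 3.1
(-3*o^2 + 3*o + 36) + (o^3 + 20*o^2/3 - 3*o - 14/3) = o^3 + 11*o^2/3 + 94/3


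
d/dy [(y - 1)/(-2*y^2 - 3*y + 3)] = 2*y*(y - 2)/(4*y^4 + 12*y^3 - 3*y^2 - 18*y + 9)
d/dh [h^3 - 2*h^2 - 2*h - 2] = 3*h^2 - 4*h - 2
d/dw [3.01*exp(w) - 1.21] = 3.01*exp(w)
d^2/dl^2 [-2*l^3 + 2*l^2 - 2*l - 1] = 4 - 12*l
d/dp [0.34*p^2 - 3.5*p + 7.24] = 0.68*p - 3.5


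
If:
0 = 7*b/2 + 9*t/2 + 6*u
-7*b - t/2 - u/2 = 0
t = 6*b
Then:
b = 0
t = 0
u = 0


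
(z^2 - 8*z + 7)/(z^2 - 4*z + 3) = (z - 7)/(z - 3)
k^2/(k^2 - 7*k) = k/(k - 7)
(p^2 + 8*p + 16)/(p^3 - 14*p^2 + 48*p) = (p^2 + 8*p + 16)/(p*(p^2 - 14*p + 48))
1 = 1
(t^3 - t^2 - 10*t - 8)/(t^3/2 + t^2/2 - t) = 2*(t^2 - 3*t - 4)/(t*(t - 1))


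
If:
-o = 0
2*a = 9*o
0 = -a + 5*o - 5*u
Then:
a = 0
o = 0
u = 0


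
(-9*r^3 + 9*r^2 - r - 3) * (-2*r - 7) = 18*r^4 + 45*r^3 - 61*r^2 + 13*r + 21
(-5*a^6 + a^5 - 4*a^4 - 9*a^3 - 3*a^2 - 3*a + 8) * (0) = 0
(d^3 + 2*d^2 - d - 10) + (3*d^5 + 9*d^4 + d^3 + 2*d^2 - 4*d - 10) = 3*d^5 + 9*d^4 + 2*d^3 + 4*d^2 - 5*d - 20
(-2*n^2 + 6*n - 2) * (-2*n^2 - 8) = 4*n^4 - 12*n^3 + 20*n^2 - 48*n + 16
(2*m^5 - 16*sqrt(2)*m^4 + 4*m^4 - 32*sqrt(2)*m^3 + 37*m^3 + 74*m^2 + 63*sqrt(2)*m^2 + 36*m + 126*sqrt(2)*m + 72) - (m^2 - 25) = 2*m^5 - 16*sqrt(2)*m^4 + 4*m^4 - 32*sqrt(2)*m^3 + 37*m^3 + 73*m^2 + 63*sqrt(2)*m^2 + 36*m + 126*sqrt(2)*m + 97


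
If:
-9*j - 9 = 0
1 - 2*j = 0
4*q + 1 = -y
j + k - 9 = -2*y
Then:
No Solution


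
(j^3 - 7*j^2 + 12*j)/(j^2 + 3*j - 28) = j*(j - 3)/(j + 7)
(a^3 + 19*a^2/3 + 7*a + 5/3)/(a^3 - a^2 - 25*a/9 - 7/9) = 3*(a + 5)/(3*a - 7)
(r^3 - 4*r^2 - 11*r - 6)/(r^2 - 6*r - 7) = (r^2 - 5*r - 6)/(r - 7)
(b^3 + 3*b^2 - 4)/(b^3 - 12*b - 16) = (b - 1)/(b - 4)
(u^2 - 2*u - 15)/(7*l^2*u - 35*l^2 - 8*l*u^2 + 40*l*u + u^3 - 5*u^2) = (u + 3)/(7*l^2 - 8*l*u + u^2)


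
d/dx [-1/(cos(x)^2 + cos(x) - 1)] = -(2*cos(x) + 1)*sin(x)/(sin(x)^2 - cos(x))^2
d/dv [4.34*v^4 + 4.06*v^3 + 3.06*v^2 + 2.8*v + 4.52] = 17.36*v^3 + 12.18*v^2 + 6.12*v + 2.8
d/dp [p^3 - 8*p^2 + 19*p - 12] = 3*p^2 - 16*p + 19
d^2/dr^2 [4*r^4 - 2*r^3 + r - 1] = 12*r*(4*r - 1)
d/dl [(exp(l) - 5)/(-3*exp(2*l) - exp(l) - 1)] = ((exp(l) - 5)*(6*exp(l) + 1) - 3*exp(2*l) - exp(l) - 1)*exp(l)/(3*exp(2*l) + exp(l) + 1)^2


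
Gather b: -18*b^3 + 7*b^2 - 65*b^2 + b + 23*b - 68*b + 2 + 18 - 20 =-18*b^3 - 58*b^2 - 44*b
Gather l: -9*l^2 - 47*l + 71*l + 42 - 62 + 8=-9*l^2 + 24*l - 12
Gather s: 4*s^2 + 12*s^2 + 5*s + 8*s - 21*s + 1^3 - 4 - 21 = 16*s^2 - 8*s - 24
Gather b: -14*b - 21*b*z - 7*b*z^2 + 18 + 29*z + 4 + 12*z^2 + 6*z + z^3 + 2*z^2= b*(-7*z^2 - 21*z - 14) + z^3 + 14*z^2 + 35*z + 22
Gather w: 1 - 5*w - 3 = -5*w - 2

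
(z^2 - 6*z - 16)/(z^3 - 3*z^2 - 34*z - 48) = 1/(z + 3)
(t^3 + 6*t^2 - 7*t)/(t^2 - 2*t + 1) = t*(t + 7)/(t - 1)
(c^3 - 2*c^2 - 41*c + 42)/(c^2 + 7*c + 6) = (c^2 - 8*c + 7)/(c + 1)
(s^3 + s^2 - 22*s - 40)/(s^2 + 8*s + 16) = (s^2 - 3*s - 10)/(s + 4)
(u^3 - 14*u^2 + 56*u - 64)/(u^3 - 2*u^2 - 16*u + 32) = (u - 8)/(u + 4)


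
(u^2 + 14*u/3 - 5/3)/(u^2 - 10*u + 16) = (3*u^2 + 14*u - 5)/(3*(u^2 - 10*u + 16))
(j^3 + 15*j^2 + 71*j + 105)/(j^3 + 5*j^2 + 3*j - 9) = (j^2 + 12*j + 35)/(j^2 + 2*j - 3)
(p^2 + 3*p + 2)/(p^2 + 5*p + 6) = (p + 1)/(p + 3)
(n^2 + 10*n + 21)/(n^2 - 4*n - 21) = (n + 7)/(n - 7)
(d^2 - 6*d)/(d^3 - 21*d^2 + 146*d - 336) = d/(d^2 - 15*d + 56)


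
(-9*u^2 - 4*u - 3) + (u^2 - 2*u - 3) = -8*u^2 - 6*u - 6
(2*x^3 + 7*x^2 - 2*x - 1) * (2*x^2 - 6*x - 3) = 4*x^5 + 2*x^4 - 52*x^3 - 11*x^2 + 12*x + 3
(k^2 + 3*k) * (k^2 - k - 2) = k^4 + 2*k^3 - 5*k^2 - 6*k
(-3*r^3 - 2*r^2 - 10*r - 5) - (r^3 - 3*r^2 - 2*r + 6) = -4*r^3 + r^2 - 8*r - 11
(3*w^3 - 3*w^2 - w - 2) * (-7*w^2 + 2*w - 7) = -21*w^5 + 27*w^4 - 20*w^3 + 33*w^2 + 3*w + 14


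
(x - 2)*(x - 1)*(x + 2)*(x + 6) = x^4 + 5*x^3 - 10*x^2 - 20*x + 24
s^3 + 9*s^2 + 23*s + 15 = (s + 1)*(s + 3)*(s + 5)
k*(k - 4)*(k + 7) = k^3 + 3*k^2 - 28*k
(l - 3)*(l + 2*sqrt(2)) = l^2 - 3*l + 2*sqrt(2)*l - 6*sqrt(2)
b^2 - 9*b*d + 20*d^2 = (b - 5*d)*(b - 4*d)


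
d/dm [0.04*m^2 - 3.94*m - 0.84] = 0.08*m - 3.94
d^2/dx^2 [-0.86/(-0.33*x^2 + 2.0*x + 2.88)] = (0.187308*x^2 - 1.1352*x - 0.86*(0.66*x - 2.0)*(1.32*x - 4.0) - 1.634688)/(-0.33*x^2 + 2.0*x + 2.88)^3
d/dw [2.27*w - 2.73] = 2.27000000000000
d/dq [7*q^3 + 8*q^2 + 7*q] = 21*q^2 + 16*q + 7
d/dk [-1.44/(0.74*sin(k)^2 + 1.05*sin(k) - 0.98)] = (2.1312*sin(k) + 1.512)*cos(k)/(0.74*sin(k)^2 + 1.05*sin(k) - 0.98)^2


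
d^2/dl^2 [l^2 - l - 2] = 2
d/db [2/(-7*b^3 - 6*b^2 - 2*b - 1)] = 2*(21*b^2 + 12*b + 2)/(7*b^3 + 6*b^2 + 2*b + 1)^2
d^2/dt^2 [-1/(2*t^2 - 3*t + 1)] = 2*(4*t^2 - 6*t - (4*t - 3)^2 + 2)/(2*t^2 - 3*t + 1)^3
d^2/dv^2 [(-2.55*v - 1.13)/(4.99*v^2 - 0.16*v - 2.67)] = ((2.55*v + 1.13)*(9.98*v - 0.16)*(19.96*v - 0.32) + (76.347*v + 10.4614)*(-4.99*v^2 + 0.16*v + 2.67))/(-4.99*v^2 + 0.16*v + 2.67)^3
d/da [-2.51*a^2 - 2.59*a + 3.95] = -5.02*a - 2.59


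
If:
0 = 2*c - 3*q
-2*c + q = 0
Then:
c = 0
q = 0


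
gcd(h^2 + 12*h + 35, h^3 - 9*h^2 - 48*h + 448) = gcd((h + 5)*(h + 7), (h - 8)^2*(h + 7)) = h + 7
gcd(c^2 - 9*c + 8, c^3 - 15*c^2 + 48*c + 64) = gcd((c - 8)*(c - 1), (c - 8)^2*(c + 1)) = c - 8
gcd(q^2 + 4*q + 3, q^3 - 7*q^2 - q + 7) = q + 1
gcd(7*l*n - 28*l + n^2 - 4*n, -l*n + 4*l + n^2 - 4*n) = n - 4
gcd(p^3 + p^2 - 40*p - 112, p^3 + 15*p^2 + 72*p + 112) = p^2 + 8*p + 16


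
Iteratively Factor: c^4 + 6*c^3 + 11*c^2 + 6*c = (c + 3)*(c^3 + 3*c^2 + 2*c) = c*(c + 3)*(c^2 + 3*c + 2) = c*(c + 2)*(c + 3)*(c + 1)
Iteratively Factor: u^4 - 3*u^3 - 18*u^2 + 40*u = (u + 4)*(u^3 - 7*u^2 + 10*u) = (u - 5)*(u + 4)*(u^2 - 2*u) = u*(u - 5)*(u + 4)*(u - 2)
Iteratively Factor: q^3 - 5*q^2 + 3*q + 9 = (q + 1)*(q^2 - 6*q + 9) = (q - 3)*(q + 1)*(q - 3)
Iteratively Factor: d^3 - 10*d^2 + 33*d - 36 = (d - 3)*(d^2 - 7*d + 12) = (d - 3)^2*(d - 4)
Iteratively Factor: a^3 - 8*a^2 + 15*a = (a - 5)*(a^2 - 3*a) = (a - 5)*(a - 3)*(a)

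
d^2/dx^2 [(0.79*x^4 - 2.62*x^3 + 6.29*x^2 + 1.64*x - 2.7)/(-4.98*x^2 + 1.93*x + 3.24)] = (-39.1846319999999*x^6 + 45.558036*x^5 + 58.8248219999998*x^4 - 177.230248*x^3 - 208.392912*x^2 - 149.452776*x - 4.30477200000002)/(123.505992*x^6 - 143.594316*x^5 - 185.409882*x^4 + 179.656559*x^3 + 120.628116*x^2 - 60.781104*x - 34.012224)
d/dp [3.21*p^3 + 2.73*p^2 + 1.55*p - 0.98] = 9.63*p^2 + 5.46*p + 1.55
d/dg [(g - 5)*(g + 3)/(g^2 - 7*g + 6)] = (-5*g^2 + 42*g - 117)/(g^4 - 14*g^3 + 61*g^2 - 84*g + 36)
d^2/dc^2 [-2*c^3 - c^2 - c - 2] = -12*c - 2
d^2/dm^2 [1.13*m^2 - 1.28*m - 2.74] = 2.26000000000000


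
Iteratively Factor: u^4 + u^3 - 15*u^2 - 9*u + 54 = (u - 2)*(u^3 + 3*u^2 - 9*u - 27) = (u - 3)*(u - 2)*(u^2 + 6*u + 9) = (u - 3)*(u - 2)*(u + 3)*(u + 3)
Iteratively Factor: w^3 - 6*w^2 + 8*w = (w - 2)*(w^2 - 4*w) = (w - 4)*(w - 2)*(w)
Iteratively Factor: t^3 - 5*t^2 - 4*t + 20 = (t + 2)*(t^2 - 7*t + 10) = (t - 2)*(t + 2)*(t - 5)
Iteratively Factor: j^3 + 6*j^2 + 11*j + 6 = (j + 1)*(j^2 + 5*j + 6) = (j + 1)*(j + 2)*(j + 3)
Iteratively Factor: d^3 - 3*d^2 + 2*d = (d - 2)*(d^2 - d) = d*(d - 2)*(d - 1)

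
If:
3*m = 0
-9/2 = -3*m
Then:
No Solution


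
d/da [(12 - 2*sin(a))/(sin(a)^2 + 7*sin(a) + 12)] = 2*(sin(a)^2 - 12*sin(a) - 54)*cos(a)/(sin(a)^2 + 7*sin(a) + 12)^2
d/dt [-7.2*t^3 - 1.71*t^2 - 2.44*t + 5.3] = -21.6*t^2 - 3.42*t - 2.44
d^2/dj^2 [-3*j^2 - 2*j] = -6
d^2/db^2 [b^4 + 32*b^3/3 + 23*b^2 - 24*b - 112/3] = 12*b^2 + 64*b + 46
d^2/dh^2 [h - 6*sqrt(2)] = 0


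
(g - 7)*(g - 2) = g^2 - 9*g + 14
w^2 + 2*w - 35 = (w - 5)*(w + 7)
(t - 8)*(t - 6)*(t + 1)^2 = t^4 - 12*t^3 + 21*t^2 + 82*t + 48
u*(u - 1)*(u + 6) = u^3 + 5*u^2 - 6*u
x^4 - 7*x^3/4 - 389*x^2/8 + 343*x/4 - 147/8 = (x - 7)*(x - 3/2)*(x - 1/4)*(x + 7)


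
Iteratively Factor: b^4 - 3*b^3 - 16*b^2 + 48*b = (b + 4)*(b^3 - 7*b^2 + 12*b) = b*(b + 4)*(b^2 - 7*b + 12) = b*(b - 4)*(b + 4)*(b - 3)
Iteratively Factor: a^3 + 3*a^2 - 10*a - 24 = (a + 4)*(a^2 - a - 6) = (a - 3)*(a + 4)*(a + 2)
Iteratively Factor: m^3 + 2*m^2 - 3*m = (m)*(m^2 + 2*m - 3) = m*(m - 1)*(m + 3)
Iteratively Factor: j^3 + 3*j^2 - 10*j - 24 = (j - 3)*(j^2 + 6*j + 8) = (j - 3)*(j + 4)*(j + 2)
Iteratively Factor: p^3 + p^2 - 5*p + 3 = (p - 1)*(p^2 + 2*p - 3) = (p - 1)^2*(p + 3)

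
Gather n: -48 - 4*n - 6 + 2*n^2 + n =2*n^2 - 3*n - 54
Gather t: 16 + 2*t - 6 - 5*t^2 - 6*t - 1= -5*t^2 - 4*t + 9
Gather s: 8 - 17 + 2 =-7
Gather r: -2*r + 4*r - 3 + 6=2*r + 3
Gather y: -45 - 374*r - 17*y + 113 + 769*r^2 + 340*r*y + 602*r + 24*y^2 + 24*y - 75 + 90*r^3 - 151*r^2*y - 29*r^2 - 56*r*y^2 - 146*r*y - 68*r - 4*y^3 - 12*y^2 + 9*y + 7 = 90*r^3 + 740*r^2 + 160*r - 4*y^3 + y^2*(12 - 56*r) + y*(-151*r^2 + 194*r + 16)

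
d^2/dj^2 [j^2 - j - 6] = 2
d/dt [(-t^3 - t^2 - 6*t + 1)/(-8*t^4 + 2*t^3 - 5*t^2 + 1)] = (-8*t^6 - 16*t^5 - 137*t^4 + 56*t^3 - 39*t^2 + 8*t - 6)/(64*t^8 - 32*t^7 + 84*t^6 - 20*t^5 + 9*t^4 + 4*t^3 - 10*t^2 + 1)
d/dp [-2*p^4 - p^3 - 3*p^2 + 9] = p*(-8*p^2 - 3*p - 6)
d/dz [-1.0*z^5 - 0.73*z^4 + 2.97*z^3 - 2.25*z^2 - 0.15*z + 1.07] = -5.0*z^4 - 2.92*z^3 + 8.91*z^2 - 4.5*z - 0.15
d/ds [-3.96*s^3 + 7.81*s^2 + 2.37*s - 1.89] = -11.88*s^2 + 15.62*s + 2.37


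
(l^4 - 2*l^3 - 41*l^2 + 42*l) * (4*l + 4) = 4*l^5 - 4*l^4 - 172*l^3 + 4*l^2 + 168*l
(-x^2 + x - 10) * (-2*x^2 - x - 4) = 2*x^4 - x^3 + 23*x^2 + 6*x + 40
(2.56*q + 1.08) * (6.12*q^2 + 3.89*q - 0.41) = 15.6672*q^3 + 16.568*q^2 + 3.1516*q - 0.4428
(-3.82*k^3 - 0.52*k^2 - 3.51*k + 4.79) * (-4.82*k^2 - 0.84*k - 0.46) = 18.4124*k^5 + 5.7152*k^4 + 19.1122*k^3 - 19.9002*k^2 - 2.409*k - 2.2034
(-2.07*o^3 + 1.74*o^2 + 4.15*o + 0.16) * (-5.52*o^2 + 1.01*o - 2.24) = 11.4264*o^5 - 11.6955*o^4 - 16.5138*o^3 - 0.5893*o^2 - 9.1344*o - 0.3584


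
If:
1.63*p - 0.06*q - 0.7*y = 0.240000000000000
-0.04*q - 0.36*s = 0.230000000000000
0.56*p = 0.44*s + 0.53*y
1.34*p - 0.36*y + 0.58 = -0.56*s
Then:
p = -1.80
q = -17.77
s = 1.34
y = -3.01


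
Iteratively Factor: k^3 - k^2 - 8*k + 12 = (k + 3)*(k^2 - 4*k + 4) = (k - 2)*(k + 3)*(k - 2)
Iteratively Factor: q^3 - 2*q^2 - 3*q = (q + 1)*(q^2 - 3*q) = q*(q + 1)*(q - 3)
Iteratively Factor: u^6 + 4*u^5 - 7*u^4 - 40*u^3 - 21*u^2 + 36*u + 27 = (u + 1)*(u^5 + 3*u^4 - 10*u^3 - 30*u^2 + 9*u + 27) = (u + 1)^2*(u^4 + 2*u^3 - 12*u^2 - 18*u + 27) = (u + 1)^2*(u + 3)*(u^3 - u^2 - 9*u + 9) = (u - 3)*(u + 1)^2*(u + 3)*(u^2 + 2*u - 3) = (u - 3)*(u - 1)*(u + 1)^2*(u + 3)*(u + 3)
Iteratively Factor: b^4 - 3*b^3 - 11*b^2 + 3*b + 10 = (b - 5)*(b^3 + 2*b^2 - b - 2) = (b - 5)*(b - 1)*(b^2 + 3*b + 2) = (b - 5)*(b - 1)*(b + 1)*(b + 2)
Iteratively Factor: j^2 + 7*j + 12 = (j + 4)*(j + 3)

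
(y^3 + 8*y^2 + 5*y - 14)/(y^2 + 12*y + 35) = (y^2 + y - 2)/(y + 5)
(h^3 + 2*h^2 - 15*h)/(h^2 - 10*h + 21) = h*(h + 5)/(h - 7)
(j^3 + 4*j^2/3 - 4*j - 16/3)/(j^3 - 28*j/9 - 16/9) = 3*(j + 2)/(3*j + 2)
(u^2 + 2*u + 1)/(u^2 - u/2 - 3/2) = 2*(u + 1)/(2*u - 3)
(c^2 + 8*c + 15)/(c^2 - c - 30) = (c + 3)/(c - 6)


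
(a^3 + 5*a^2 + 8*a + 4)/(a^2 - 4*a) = (a^3 + 5*a^2 + 8*a + 4)/(a*(a - 4))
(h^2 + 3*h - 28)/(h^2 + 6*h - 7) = (h - 4)/(h - 1)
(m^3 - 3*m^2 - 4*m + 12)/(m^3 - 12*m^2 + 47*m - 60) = (m^2 - 4)/(m^2 - 9*m + 20)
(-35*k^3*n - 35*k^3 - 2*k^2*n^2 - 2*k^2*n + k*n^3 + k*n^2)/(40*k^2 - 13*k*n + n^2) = k*(-35*k^2*n - 35*k^2 - 2*k*n^2 - 2*k*n + n^3 + n^2)/(40*k^2 - 13*k*n + n^2)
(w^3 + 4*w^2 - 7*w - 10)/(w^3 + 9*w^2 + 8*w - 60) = (w + 1)/(w + 6)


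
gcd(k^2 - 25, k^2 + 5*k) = k + 5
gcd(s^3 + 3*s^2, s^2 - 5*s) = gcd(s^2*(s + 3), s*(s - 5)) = s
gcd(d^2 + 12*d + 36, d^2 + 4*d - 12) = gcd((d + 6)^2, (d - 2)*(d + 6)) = d + 6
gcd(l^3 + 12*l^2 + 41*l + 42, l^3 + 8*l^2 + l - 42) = l^2 + 10*l + 21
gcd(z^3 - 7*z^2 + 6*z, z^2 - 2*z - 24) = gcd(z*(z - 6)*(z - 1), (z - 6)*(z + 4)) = z - 6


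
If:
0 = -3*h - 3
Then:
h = -1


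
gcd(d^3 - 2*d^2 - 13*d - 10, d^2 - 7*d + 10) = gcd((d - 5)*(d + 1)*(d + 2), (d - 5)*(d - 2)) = d - 5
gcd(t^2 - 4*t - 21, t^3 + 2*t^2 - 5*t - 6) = t + 3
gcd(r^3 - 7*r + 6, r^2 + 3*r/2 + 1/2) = 1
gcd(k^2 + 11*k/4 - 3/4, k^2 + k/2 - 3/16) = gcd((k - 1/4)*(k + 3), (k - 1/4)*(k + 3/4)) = k - 1/4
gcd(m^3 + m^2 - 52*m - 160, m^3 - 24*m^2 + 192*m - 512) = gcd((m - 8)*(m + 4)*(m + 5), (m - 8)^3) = m - 8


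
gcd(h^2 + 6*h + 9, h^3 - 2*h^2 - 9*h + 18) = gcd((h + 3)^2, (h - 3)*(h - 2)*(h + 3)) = h + 3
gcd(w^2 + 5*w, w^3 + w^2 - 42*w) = w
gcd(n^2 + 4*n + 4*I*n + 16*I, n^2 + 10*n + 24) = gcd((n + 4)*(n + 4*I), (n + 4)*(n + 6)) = n + 4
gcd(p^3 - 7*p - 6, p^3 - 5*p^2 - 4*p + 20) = p + 2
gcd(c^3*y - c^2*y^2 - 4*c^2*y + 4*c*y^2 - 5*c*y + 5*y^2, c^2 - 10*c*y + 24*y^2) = 1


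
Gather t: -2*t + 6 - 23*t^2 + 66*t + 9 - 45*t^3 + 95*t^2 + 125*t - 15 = -45*t^3 + 72*t^2 + 189*t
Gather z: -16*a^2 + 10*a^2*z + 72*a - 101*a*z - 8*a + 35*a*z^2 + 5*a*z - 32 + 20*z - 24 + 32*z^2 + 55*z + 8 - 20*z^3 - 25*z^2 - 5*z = -16*a^2 + 64*a - 20*z^3 + z^2*(35*a + 7) + z*(10*a^2 - 96*a + 70) - 48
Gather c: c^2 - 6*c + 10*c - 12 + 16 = c^2 + 4*c + 4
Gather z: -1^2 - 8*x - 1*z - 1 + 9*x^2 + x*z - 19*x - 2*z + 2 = 9*x^2 - 27*x + z*(x - 3)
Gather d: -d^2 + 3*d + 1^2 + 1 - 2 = -d^2 + 3*d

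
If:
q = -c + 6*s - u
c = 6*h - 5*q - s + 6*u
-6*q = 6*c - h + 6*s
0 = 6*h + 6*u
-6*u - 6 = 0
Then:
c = 55/168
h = 1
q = -1/24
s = -5/42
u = -1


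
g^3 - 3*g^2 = g^2*(g - 3)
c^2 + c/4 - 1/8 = (c - 1/4)*(c + 1/2)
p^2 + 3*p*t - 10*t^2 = (p - 2*t)*(p + 5*t)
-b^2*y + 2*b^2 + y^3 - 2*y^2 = (-b + y)*(b + y)*(y - 2)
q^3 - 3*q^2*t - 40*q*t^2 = q*(q - 8*t)*(q + 5*t)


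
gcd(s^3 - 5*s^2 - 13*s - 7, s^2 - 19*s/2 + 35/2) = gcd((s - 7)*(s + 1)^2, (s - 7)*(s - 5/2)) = s - 7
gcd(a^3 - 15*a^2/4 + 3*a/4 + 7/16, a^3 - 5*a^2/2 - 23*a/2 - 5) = 1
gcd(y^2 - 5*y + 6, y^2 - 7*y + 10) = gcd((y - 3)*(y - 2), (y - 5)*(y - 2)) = y - 2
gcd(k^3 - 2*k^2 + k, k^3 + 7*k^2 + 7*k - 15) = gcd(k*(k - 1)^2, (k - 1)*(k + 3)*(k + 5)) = k - 1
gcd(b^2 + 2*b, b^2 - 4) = b + 2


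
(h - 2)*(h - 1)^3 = h^4 - 5*h^3 + 9*h^2 - 7*h + 2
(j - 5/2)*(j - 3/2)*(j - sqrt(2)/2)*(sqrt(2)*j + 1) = sqrt(2)*j^4 - 4*sqrt(2)*j^3 + 13*sqrt(2)*j^2/4 + 2*sqrt(2)*j - 15*sqrt(2)/8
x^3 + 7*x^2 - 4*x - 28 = (x - 2)*(x + 2)*(x + 7)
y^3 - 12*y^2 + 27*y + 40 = (y - 8)*(y - 5)*(y + 1)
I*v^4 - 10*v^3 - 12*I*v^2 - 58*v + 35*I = (v - I)*(v + 5*I)*(v + 7*I)*(I*v + 1)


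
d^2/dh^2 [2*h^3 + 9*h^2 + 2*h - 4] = 12*h + 18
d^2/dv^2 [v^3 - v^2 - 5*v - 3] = 6*v - 2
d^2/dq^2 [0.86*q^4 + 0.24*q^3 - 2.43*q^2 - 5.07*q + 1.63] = 10.32*q^2 + 1.44*q - 4.86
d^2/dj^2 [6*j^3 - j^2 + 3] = 36*j - 2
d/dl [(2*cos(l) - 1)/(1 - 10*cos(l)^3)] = 2*(-20*cos(l)^3 + 15*cos(l)^2 - 1)*sin(l)/(100*cos(l)^6 - 20*cos(l)^3 + 1)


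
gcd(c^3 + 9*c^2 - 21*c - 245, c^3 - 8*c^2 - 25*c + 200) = c - 5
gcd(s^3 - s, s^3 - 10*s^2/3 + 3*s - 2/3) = s - 1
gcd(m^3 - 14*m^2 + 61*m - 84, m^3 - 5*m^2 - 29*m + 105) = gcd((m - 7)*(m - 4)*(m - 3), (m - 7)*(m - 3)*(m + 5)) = m^2 - 10*m + 21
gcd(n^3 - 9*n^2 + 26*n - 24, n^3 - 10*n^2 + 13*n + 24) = n - 3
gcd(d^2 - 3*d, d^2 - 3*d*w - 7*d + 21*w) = 1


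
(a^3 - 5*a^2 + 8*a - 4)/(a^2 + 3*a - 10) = (a^2 - 3*a + 2)/(a + 5)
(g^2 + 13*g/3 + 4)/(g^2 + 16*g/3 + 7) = (3*g + 4)/(3*g + 7)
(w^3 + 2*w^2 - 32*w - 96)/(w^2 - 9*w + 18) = (w^2 + 8*w + 16)/(w - 3)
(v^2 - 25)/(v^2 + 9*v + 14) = (v^2 - 25)/(v^2 + 9*v + 14)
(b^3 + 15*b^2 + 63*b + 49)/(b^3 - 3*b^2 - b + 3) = (b^2 + 14*b + 49)/(b^2 - 4*b + 3)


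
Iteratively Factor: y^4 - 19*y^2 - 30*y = (y - 5)*(y^3 + 5*y^2 + 6*y) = (y - 5)*(y + 2)*(y^2 + 3*y) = (y - 5)*(y + 2)*(y + 3)*(y)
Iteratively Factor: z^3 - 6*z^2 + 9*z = (z - 3)*(z^2 - 3*z) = (z - 3)^2*(z)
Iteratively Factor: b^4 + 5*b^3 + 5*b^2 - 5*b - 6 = (b + 2)*(b^3 + 3*b^2 - b - 3) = (b - 1)*(b + 2)*(b^2 + 4*b + 3) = (b - 1)*(b + 1)*(b + 2)*(b + 3)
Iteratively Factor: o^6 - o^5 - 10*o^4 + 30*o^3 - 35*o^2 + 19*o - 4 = (o - 1)*(o^5 - 10*o^3 + 20*o^2 - 15*o + 4) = (o - 1)*(o + 4)*(o^4 - 4*o^3 + 6*o^2 - 4*o + 1) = (o - 1)^2*(o + 4)*(o^3 - 3*o^2 + 3*o - 1) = (o - 1)^3*(o + 4)*(o^2 - 2*o + 1) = (o - 1)^4*(o + 4)*(o - 1)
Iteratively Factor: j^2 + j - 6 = (j - 2)*(j + 3)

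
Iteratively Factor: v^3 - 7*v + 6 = (v - 1)*(v^2 + v - 6) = (v - 2)*(v - 1)*(v + 3)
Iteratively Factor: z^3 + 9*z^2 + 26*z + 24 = (z + 2)*(z^2 + 7*z + 12) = (z + 2)*(z + 3)*(z + 4)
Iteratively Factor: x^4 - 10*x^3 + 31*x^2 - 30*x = (x - 2)*(x^3 - 8*x^2 + 15*x) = x*(x - 2)*(x^2 - 8*x + 15) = x*(x - 3)*(x - 2)*(x - 5)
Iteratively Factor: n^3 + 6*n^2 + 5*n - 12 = (n + 3)*(n^2 + 3*n - 4) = (n + 3)*(n + 4)*(n - 1)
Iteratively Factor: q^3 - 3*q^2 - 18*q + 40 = (q - 5)*(q^2 + 2*q - 8) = (q - 5)*(q - 2)*(q + 4)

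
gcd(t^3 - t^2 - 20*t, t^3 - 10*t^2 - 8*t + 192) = t + 4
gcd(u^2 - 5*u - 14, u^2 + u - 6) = 1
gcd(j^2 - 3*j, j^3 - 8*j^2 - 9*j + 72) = j - 3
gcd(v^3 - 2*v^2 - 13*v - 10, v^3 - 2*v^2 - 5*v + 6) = v + 2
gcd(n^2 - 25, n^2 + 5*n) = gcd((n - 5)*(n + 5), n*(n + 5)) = n + 5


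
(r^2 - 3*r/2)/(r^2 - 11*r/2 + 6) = r/(r - 4)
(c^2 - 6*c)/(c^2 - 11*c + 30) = c/(c - 5)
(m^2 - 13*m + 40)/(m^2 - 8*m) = (m - 5)/m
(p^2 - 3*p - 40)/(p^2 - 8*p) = (p + 5)/p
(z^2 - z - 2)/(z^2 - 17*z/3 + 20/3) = 3*(z^2 - z - 2)/(3*z^2 - 17*z + 20)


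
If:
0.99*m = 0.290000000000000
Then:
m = 0.29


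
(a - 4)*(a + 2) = a^2 - 2*a - 8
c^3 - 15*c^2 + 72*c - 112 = (c - 7)*(c - 4)^2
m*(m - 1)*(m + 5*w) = m^3 + 5*m^2*w - m^2 - 5*m*w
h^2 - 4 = (h - 2)*(h + 2)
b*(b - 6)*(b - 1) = b^3 - 7*b^2 + 6*b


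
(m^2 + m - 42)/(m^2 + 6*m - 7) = (m - 6)/(m - 1)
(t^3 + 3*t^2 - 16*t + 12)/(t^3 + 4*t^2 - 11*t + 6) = (t - 2)/(t - 1)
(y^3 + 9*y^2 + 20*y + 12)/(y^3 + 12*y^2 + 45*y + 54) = (y^2 + 3*y + 2)/(y^2 + 6*y + 9)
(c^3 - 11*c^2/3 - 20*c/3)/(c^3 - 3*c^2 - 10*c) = (c + 4/3)/(c + 2)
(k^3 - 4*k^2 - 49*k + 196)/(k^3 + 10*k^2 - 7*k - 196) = (k - 7)/(k + 7)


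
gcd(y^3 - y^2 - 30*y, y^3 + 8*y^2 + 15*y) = y^2 + 5*y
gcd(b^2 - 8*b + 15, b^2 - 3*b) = b - 3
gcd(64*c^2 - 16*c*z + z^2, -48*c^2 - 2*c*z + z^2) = -8*c + z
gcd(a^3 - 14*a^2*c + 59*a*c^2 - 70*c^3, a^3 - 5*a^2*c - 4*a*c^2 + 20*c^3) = a^2 - 7*a*c + 10*c^2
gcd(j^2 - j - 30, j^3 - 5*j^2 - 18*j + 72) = j - 6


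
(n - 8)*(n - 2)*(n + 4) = n^3 - 6*n^2 - 24*n + 64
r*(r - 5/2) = r^2 - 5*r/2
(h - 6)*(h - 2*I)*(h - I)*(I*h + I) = I*h^4 + 3*h^3 - 5*I*h^3 - 15*h^2 - 8*I*h^2 - 18*h + 10*I*h + 12*I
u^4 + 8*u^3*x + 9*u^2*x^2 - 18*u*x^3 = u*(u - x)*(u + 3*x)*(u + 6*x)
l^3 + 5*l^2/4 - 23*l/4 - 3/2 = (l - 2)*(l + 1/4)*(l + 3)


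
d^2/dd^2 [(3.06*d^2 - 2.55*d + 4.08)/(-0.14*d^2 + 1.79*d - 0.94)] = (5.55111512312578e-17*d^4 - 1.433712*d^3 + 1.93636800000001*d^2 + 4.121208*d - 21.897972)/(0.002744*d^6 - 0.105252*d^5 + 1.400994*d^4 - 7.148723*d^3 + 9.406674*d^2 - 4.744932*d + 0.830584)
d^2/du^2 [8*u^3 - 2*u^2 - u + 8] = 48*u - 4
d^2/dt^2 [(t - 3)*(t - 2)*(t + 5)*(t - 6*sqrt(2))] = 12*t^2 - 36*sqrt(2)*t - 38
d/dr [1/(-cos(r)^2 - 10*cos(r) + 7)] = -2*(cos(r) + 5)*sin(r)/(cos(r)^2 + 10*cos(r) - 7)^2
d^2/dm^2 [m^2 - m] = 2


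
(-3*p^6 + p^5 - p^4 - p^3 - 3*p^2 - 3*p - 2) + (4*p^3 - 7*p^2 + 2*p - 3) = -3*p^6 + p^5 - p^4 + 3*p^3 - 10*p^2 - p - 5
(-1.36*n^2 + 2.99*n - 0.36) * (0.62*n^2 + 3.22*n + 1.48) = -0.8432*n^4 - 2.5254*n^3 + 7.3918*n^2 + 3.266*n - 0.5328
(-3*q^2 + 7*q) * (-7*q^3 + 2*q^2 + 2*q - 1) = 21*q^5 - 55*q^4 + 8*q^3 + 17*q^2 - 7*q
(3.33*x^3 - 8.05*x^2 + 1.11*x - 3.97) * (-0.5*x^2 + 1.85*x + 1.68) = -1.665*x^5 + 10.1855*x^4 - 9.8531*x^3 - 9.4855*x^2 - 5.4797*x - 6.6696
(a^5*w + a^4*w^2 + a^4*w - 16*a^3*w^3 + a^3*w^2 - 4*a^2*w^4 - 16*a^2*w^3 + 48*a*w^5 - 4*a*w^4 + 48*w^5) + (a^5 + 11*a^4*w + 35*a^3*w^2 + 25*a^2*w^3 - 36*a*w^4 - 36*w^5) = a^5*w + a^5 + a^4*w^2 + 12*a^4*w - 16*a^3*w^3 + 36*a^3*w^2 - 4*a^2*w^4 + 9*a^2*w^3 + 48*a*w^5 - 40*a*w^4 + 12*w^5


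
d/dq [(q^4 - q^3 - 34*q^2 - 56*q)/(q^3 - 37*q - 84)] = (q^2 + 6*q + 6)/(q^2 + 6*q + 9)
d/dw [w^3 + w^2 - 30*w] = 3*w^2 + 2*w - 30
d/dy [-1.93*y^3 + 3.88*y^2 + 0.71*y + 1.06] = -5.79*y^2 + 7.76*y + 0.71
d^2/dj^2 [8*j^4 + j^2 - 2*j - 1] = 96*j^2 + 2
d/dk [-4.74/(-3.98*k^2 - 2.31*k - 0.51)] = (-37.7304*k - 10.9494)/(3.98*k^2 + 2.31*k + 0.51)^2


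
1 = 1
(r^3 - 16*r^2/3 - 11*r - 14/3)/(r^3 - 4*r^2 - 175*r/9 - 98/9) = 3*(r + 1)/(3*r + 7)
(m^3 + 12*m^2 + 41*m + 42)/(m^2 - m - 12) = (m^2 + 9*m + 14)/(m - 4)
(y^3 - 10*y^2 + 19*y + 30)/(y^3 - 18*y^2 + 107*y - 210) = (y + 1)/(y - 7)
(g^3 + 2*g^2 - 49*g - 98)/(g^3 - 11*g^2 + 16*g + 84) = (g + 7)/(g - 6)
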